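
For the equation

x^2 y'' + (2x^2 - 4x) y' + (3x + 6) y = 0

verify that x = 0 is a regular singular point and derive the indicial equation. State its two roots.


Divide by x^2 to reach normal form y'' + P_1(x) y' + P_2(x) y = 0 with P_1(x) = 2 - 4/x and P_2(x) = 3/x + 6/x^2.
x = 0 is a singular point because the y'-coefficient 2 - 4/x has a pole at x = 0 and the y-coefficient 3/x + 6/x^2 has a pole at x = 0.
It is a regular singular point because x P_1(x) = p(x) = 2x - 4 and x^2 P_2(x) = q(x) = 3x + 6 are polynomials, hence analytic at x = 0.
p(0) = -4,  q(0) = 6.
Indicial equation: r(r-1) + p(0) r + q(0) = 0, i.e. r^2 + (p(0) - 1) r + q(0) = 0, i.e. r^2 - 5 r + 6 = 0.
Discriminant: (-5)^2 - 4(6) = 1, so r = (5 ± 1)/2.
Solving: r_1 = 3, r_2 = 2.

indicial: r^2 - 5 r + 6 = 0; roots r_1 = 3, r_2 = 2


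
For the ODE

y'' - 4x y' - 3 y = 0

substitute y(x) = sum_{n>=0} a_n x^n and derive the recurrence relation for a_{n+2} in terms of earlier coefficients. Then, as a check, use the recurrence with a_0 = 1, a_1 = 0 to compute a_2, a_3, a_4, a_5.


Substitute y = sum_n a_n x^n.
y''(x) has coefficient (n+2)(n+1) a_{n+2} at x^n;
-4 x y'(x) has coefficient -4 n a_n at x^n (shift);
-3 y(x) has coefficient -3 a_n at x^n.
Matching x^n: (n+2)(n+1) a_{n+2} + (-4n - 3) a_n = 0.
Thus a_{n+2} = (4n + 3) / ((n+1)(n+2)) * a_n.

Check with a_0 = 1, a_1 = 0 (apply the recurrence for n = 0, 1, 2, 3): a_0 = 1, a_1 = 0, a_2 = 3/2, a_3 = 0, a_4 = 11/8, a_5 = 0.

a_(n+2) = (4n + 3) / ((n+1)(n+2)) * a_n; check: a_0 = 1, a_1 = 0, a_2 = 3/2, a_3 = 0, a_4 = 11/8, a_5 = 0


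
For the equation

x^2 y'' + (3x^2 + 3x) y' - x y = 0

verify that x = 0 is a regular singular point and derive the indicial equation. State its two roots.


Divide by x^2 to reach normal form y'' + P_1(x) y' + P_2(x) y = 0 with P_1(x) = 3 + 3/x and P_2(x) = -1/x.
x = 0 is a singular point because the y'-coefficient 3 + 3/x has a pole at x = 0 and the y-coefficient -1/x has a pole at x = 0.
It is a regular singular point because x P_1(x) = p(x) = 3x + 3 and x^2 P_2(x) = q(x) = -x are polynomials, hence analytic at x = 0.
p(0) = 3,  q(0) = 0.
Indicial equation: r(r-1) + p(0) r + q(0) = 0, i.e. r^2 + (p(0) - 1) r + q(0) = 0, i.e. r^2 + 2 r = 0.
Discriminant: (2)^2 - 4(0) = 4, so r = (-2 ± 2)/2.
Solving: r_1 = 0, r_2 = -2.

indicial: r^2 + 2 r = 0; roots r_1 = 0, r_2 = -2


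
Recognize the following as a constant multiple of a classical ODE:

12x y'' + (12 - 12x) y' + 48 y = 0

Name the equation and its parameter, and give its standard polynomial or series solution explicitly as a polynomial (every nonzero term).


All three coefficients share the factor 12; dividing through by 12 gives  x y'' + (1 - x) y' + 4 y = 0.
This matches the Laguerre equation x y'' + (1 - x) y' + n y = 0 with n = 4; the polynomial solution is L_4(x).
With y = sum_k a_k x^k, matching x^k gives (k+1)k a_{k+1} + (k+1) a_{k+1} - k a_k + n a_k = 0, i.e. (k+1)^2 a_{k+1} = (k - n) a_k = (k - 4) a_k. The right side vanishes at k = 4, so the series terminates at degree 4.
Standard normalization L_n(0) = 1 gives a_0 = 1. Work upward with a_{k+1} = (k - 4) a_k / (k+1)^2:
  a_1 = (0 - 4)(1) / 1^2 = -4/1 = -4
  a_2 = (1 - 4)(-4) / 2^2 = 12/4 = 3
  a_3 = (2 - 4)(3) / 3^2 = -6/9 = -2/3
  a_4 = (3 - 4)(-2/3) / 4^2 = (2/3)/16 = 1/24
Hence L_4(x) = x^4/24 - 2 x^3/3 + 3 x^2 - 4 x + 1.

L_4(x); series = x^4/24 - 2 x^3/3 + 3 x^2 - 4 x + 1


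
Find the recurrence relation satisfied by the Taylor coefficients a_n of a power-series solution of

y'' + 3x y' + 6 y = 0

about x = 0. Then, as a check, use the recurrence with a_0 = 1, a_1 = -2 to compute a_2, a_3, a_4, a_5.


Substitute y = sum_n a_n x^n.
y''(x) has coefficient (n+2)(n+1) a_{n+2} at x^n;
3 x y'(x) has coefficient 3 n a_n at x^n (shift);
6 y(x) has coefficient 6 a_n at x^n.
Matching x^n: (n+2)(n+1) a_{n+2} + (3n + 6) a_n = 0.
Thus a_{n+2} = (-3n - 6) / ((n+1)(n+2)) * a_n.

Check with a_0 = 1, a_1 = -2 (apply the recurrence for n = 0, 1, 2, 3): a_0 = 1, a_1 = -2, a_2 = -3, a_3 = 3, a_4 = 3, a_5 = -9/4.

a_(n+2) = (-3n - 6) / ((n+1)(n+2)) * a_n; check: a_0 = 1, a_1 = -2, a_2 = -3, a_3 = 3, a_4 = 3, a_5 = -9/4


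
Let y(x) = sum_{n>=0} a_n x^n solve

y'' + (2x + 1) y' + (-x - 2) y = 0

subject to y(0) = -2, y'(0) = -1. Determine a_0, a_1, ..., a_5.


Ansatz: y(x) = sum_{n>=0} a_n x^n, so y'(x) = sum_{n>=1} n a_n x^(n-1) and y''(x) = sum_{n>=2} n(n-1) a_n x^(n-2).
Substitute into P(x) y'' + Q(x) y' + R(x) y = 0 with P(x) = 1, Q(x) = 2x + 1, R(x) = -x - 2, and match powers of x.
Initial conditions: a_0 = -2, a_1 = -1.
Setting the coefficient of each power of x to zero and solving order by order (substituting the coefficients already found):
  x^0: 2 a_2 + a_1 - 2 a_0 = 0  ->  2 a_2 = -a_1 + 2 a_0 = -3  ->  a_2 = -3/2
  x^1: 6 a_3 + 2 a_2 - a_0 = 0  ->  6 a_3 = -2 a_2 + a_0 = 1  ->  a_3 = 1/6
  x^2: 12 a_4 + 3 a_3 + 2 a_2 - a_1 = 0  ->  12 a_4 = -3 a_3 - 2 a_2 + a_1 = 3/2  ->  a_4 = 1/8
  x^3: 20 a_5 + 4 a_4 + 4 a_3 - a_2 = 0  ->  20 a_5 = -4 a_4 - 4 a_3 + a_2 = -8/3  ->  a_5 = -2/15
Truncated series: y(x) = -2 - x - (3/2) x^2 + (1/6) x^3 + (1/8) x^4 - (2/15) x^5 + O(x^6).

a_0 = -2; a_1 = -1; a_2 = -3/2; a_3 = 1/6; a_4 = 1/8; a_5 = -2/15


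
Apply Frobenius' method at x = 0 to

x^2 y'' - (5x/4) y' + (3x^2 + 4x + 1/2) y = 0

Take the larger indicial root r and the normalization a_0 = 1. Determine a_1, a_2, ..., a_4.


Write in Frobenius form y'' + (p(x)/x) y' + (q(x)/x^2) y = 0:
  p(x) = -5/4,  q(x) = 3x^2 + 4x + 1/2.
Indicial equation: r(r-1) + (-5/4) r + (1/2) = 0 -> roots r_1 = 2, r_2 = 1/4.
Take r = r_1 = 2. Let y(x) = x^r sum_{n>=0} a_n x^n with a_0 = 1.
Substitute y = x^r sum a_n x^n and match x^{r+n}. The recurrence is
  D(n) a_n + 4 a_{n-1} + 3 a_{n-2} = 0,  where D(n) = (r+n)(r+n-1) + (-5/4)(r+n) + (1/2).
  a_n = [-4 a_{n-1} - 3 a_{n-2}] / D(n).
Since the indicial polynomial factors as (r - r_1)(r - r_2), D(n) = (r_1 + n - r_1)(r_1 + n - r_2) = n(n + 7/4).
Evaluating step by step (a_0 = 1):
  n = 1: D(1) = 1(1 + 7/4) = 11/4; numerator = -4(1) = -4; a_1 = (-4)/(11/4) = -16/11
  n = 2: D(2) = 2(2 + 7/4) = 15/2; numerator = -4(-16/11) - 3(1) = 31/11; a_2 = (31/11)/(15/2) = 62/165
  n = 3: D(3) = 3(3 + 7/4) = 57/4; numerator = -4(62/165) - 3(-16/11) = 472/165; a_3 = (472/165)/(57/4) = 1888/9405
  n = 4: D(4) = 4(4 + 7/4) = 23; numerator = -4(1888/9405) - 3(62/165) = -18154/9405; a_4 = (-18154/9405)/(23) = -18154/216315

r = 2; a_0 = 1; a_1 = -16/11; a_2 = 62/165; a_3 = 1888/9405; a_4 = -18154/216315


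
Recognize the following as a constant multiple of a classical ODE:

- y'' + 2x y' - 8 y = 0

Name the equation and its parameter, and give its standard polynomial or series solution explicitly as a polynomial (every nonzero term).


All three coefficients share the factor -1; dividing through by -1 gives  y'' - 2x y' + 8 y = 0.
This matches the Hermite equation y'' - 2x y' + 2n y = 0 with 2n = 8, so n = 4; the polynomial solution is H_4(x).
With y = sum_k a_k x^k, matching x^k gives (k+2)(k+1) a_{k+2} = 2(k - n) a_k = 2(k - 4) a_k. The right side vanishes at k = 4, so the series with the parity of 4 terminates at degree 4.
Standard normalization: leading coefficient of H_n is 2^n, so a_4 = 2^4 = 16. Work downward with a_k = (k+1)(k+2) a_{k+2} / (2(k - n)):
  a_2 = (3)(4)(16) / (2(2 - 4)) = 192/(-4) = -48
  a_0 = (1)(2)(-48) / (2(0 - 4)) = -96/(-8) = 12
Hence H_4(x) = 16 x^4 - 48 x^2 + 12.

H_4(x); series = 16 x^4 - 48 x^2 + 12


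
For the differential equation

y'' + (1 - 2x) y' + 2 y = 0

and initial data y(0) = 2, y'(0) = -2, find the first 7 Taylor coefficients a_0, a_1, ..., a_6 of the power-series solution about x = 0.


Ansatz: y(x) = sum_{n>=0} a_n x^n, so y'(x) = sum_{n>=1} n a_n x^(n-1) and y''(x) = sum_{n>=2} n(n-1) a_n x^(n-2).
Substitute into P(x) y'' + Q(x) y' + R(x) y = 0 with P(x) = 1, Q(x) = 1 - 2x, R(x) = 2, and match powers of x.
Initial conditions: a_0 = 2, a_1 = -2.
Setting the coefficient of each power of x to zero and solving order by order (substituting the coefficients already found):
  x^0: 2 a_2 + a_1 + 2 a_0 = 0  ->  2 a_2 = -a_1 - 2 a_0 = -2  ->  a_2 = -1
  x^1: 6 a_3 + 2 a_2 = 0  ->  6 a_3 = -2 a_2 = 2  ->  a_3 = 1/3
  x^2: 12 a_4 + 3 a_3 - 2 a_2 = 0  ->  12 a_4 = -3 a_3 + 2 a_2 = -3  ->  a_4 = -1/4
  x^3: 20 a_5 + 4 a_4 - 4 a_3 = 0  ->  20 a_5 = -4 a_4 + 4 a_3 = 7/3  ->  a_5 = 7/60
  x^4: 30 a_6 + 5 a_5 - 6 a_4 = 0  ->  30 a_6 = -5 a_5 + 6 a_4 = -25/12  ->  a_6 = -5/72
Truncated series: y(x) = 2 - 2 x - x^2 + (1/3) x^3 - (1/4) x^4 + (7/60) x^5 - (5/72) x^6 + O(x^7).

a_0 = 2; a_1 = -2; a_2 = -1; a_3 = 1/3; a_4 = -1/4; a_5 = 7/60; a_6 = -5/72


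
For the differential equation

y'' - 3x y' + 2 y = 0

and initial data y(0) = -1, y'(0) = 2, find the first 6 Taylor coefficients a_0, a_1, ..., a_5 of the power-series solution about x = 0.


Ansatz: y(x) = sum_{n>=0} a_n x^n, so y'(x) = sum_{n>=1} n a_n x^(n-1) and y''(x) = sum_{n>=2} n(n-1) a_n x^(n-2).
Substitute into P(x) y'' + Q(x) y' + R(x) y = 0 with P(x) = 1, Q(x) = -3x, R(x) = 2, and match powers of x.
Initial conditions: a_0 = -1, a_1 = 2.
Setting the coefficient of each power of x to zero and solving order by order (substituting the coefficients already found):
  x^0: 2 a_2 + 2 a_0 = 0  ->  2 a_2 = -2 a_0 = 2  ->  a_2 = 1
  x^1: 6 a_3 - a_1 = 0  ->  6 a_3 = a_1 = 2  ->  a_3 = 1/3
  x^2: 12 a_4 - 4 a_2 = 0  ->  12 a_4 = 4 a_2 = 4  ->  a_4 = 1/3
  x^3: 20 a_5 - 7 a_3 = 0  ->  20 a_5 = 7 a_3 = 7/3  ->  a_5 = 7/60
Truncated series: y(x) = -1 + 2 x + x^2 + (1/3) x^3 + (1/3) x^4 + (7/60) x^5 + O(x^6).

a_0 = -1; a_1 = 2; a_2 = 1; a_3 = 1/3; a_4 = 1/3; a_5 = 7/60


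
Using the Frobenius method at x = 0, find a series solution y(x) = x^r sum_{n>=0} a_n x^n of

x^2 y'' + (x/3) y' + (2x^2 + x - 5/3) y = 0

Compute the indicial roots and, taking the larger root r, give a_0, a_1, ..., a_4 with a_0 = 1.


Write in Frobenius form y'' + (p(x)/x) y' + (q(x)/x^2) y = 0:
  p(x) = 1/3,  q(x) = 2x^2 + x - 5/3.
Indicial equation: r(r-1) + (1/3) r + (-5/3) = 0 -> roots r_1 = 5/3, r_2 = -1.
Take r = r_1 = 5/3. Let y(x) = x^r sum_{n>=0} a_n x^n with a_0 = 1.
Substitute y = x^r sum a_n x^n and match x^{r+n}. The recurrence is
  D(n) a_n + 1 a_{n-1} + 2 a_{n-2} = 0,  where D(n) = (r+n)(r+n-1) + (1/3)(r+n) + (-5/3).
  a_n = [-1 a_{n-1} - 2 a_{n-2}] / D(n).
Since the indicial polynomial factors as (r - r_1)(r - r_2), D(n) = (r_1 + n - r_1)(r_1 + n - r_2) = n(n + 8/3).
Evaluating step by step (a_0 = 1):
  n = 1: D(1) = 1(1 + 8/3) = 11/3; numerator = -1(1) = -1; a_1 = (-1)/(11/3) = -3/11
  n = 2: D(2) = 2(2 + 8/3) = 28/3; numerator = -1(-3/11) - 2(1) = -19/11; a_2 = (-19/11)/(28/3) = -57/308
  n = 3: D(3) = 3(3 + 8/3) = 17; numerator = -1(-57/308) - 2(-3/11) = 225/308; a_3 = (225/308)/(17) = 225/5236
  n = 4: D(4) = 4(4 + 8/3) = 80/3; numerator = -1(225/5236) - 2(-57/308) = 1713/5236; a_4 = (1713/5236)/(80/3) = 5139/418880

r = 5/3; a_0 = 1; a_1 = -3/11; a_2 = -57/308; a_3 = 225/5236; a_4 = 5139/418880


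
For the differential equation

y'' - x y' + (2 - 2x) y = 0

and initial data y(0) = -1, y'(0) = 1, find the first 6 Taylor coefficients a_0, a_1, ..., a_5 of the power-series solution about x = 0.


Ansatz: y(x) = sum_{n>=0} a_n x^n, so y'(x) = sum_{n>=1} n a_n x^(n-1) and y''(x) = sum_{n>=2} n(n-1) a_n x^(n-2).
Substitute into P(x) y'' + Q(x) y' + R(x) y = 0 with P(x) = 1, Q(x) = -x, R(x) = 2 - 2x, and match powers of x.
Initial conditions: a_0 = -1, a_1 = 1.
Setting the coefficient of each power of x to zero and solving order by order (substituting the coefficients already found):
  x^0: 2 a_2 + 2 a_0 = 0  ->  2 a_2 = -2 a_0 = 2  ->  a_2 = 1
  x^1: 6 a_3 + a_1 - 2 a_0 = 0  ->  6 a_3 = -a_1 + 2 a_0 = -3  ->  a_3 = -1/2
  x^2: 12 a_4 - 2 a_1 = 0  ->  12 a_4 = 2 a_1 = 2  ->  a_4 = 1/6
  x^3: 20 a_5 - a_3 - 2 a_2 = 0  ->  20 a_5 = a_3 + 2 a_2 = 3/2  ->  a_5 = 3/40
Truncated series: y(x) = -1 + x + x^2 - (1/2) x^3 + (1/6) x^4 + (3/40) x^5 + O(x^6).

a_0 = -1; a_1 = 1; a_2 = 1; a_3 = -1/2; a_4 = 1/6; a_5 = 3/40


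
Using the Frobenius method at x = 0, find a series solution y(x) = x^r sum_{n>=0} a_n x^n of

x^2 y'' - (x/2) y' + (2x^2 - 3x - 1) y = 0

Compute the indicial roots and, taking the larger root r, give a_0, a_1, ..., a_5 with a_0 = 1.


Write in Frobenius form y'' + (p(x)/x) y' + (q(x)/x^2) y = 0:
  p(x) = -1/2,  q(x) = 2x^2 - 3x - 1.
Indicial equation: r(r-1) + (-1/2) r + (-1) = 0 -> roots r_1 = 2, r_2 = -1/2.
Take r = r_1 = 2. Let y(x) = x^r sum_{n>=0} a_n x^n with a_0 = 1.
Substitute y = x^r sum a_n x^n and match x^{r+n}. The recurrence is
  D(n) a_n - 3 a_{n-1} + 2 a_{n-2} = 0,  where D(n) = (r+n)(r+n-1) + (-1/2)(r+n) + (-1).
  a_n = [3 a_{n-1} - 2 a_{n-2}] / D(n).
Since the indicial polynomial factors as (r - r_1)(r - r_2), D(n) = (r_1 + n - r_1)(r_1 + n - r_2) = n(n + 5/2).
Evaluating step by step (a_0 = 1):
  n = 1: D(1) = 1(1 + 5/2) = 7/2; numerator = 3(1) = 3; a_1 = (3)/(7/2) = 6/7
  n = 2: D(2) = 2(2 + 5/2) = 9; numerator = 3(6/7) - 2(1) = 4/7; a_2 = (4/7)/(9) = 4/63
  n = 3: D(3) = 3(3 + 5/2) = 33/2; numerator = 3(4/63) - 2(6/7) = -32/21; a_3 = (-32/21)/(33/2) = -64/693
  n = 4: D(4) = 4(4 + 5/2) = 26; numerator = 3(-64/693) - 2(4/63) = -40/99; a_4 = (-40/99)/(26) = -20/1287
  n = 5: D(5) = 5(5 + 5/2) = 75/2; numerator = 3(-20/1287) - 2(-64/693) = 1244/9009; a_5 = (1244/9009)/(75/2) = 2488/675675

r = 2; a_0 = 1; a_1 = 6/7; a_2 = 4/63; a_3 = -64/693; a_4 = -20/1287; a_5 = 2488/675675


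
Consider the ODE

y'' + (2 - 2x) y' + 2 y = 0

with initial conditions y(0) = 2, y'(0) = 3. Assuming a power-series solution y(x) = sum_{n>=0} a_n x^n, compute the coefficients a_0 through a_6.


Ansatz: y(x) = sum_{n>=0} a_n x^n, so y'(x) = sum_{n>=1} n a_n x^(n-1) and y''(x) = sum_{n>=2} n(n-1) a_n x^(n-2).
Substitute into P(x) y'' + Q(x) y' + R(x) y = 0 with P(x) = 1, Q(x) = 2 - 2x, R(x) = 2, and match powers of x.
Initial conditions: a_0 = 2, a_1 = 3.
Setting the coefficient of each power of x to zero and solving order by order (substituting the coefficients already found):
  x^0: 2 a_2 + 2 a_1 + 2 a_0 = 0  ->  2 a_2 = -2 a_1 - 2 a_0 = -10  ->  a_2 = -5
  x^1: 6 a_3 + 4 a_2 = 0  ->  6 a_3 = -4 a_2 = 20  ->  a_3 = 10/3
  x^2: 12 a_4 + 6 a_3 - 2 a_2 = 0  ->  12 a_4 = -6 a_3 + 2 a_2 = -30  ->  a_4 = -5/2
  x^3: 20 a_5 + 8 a_4 - 4 a_3 = 0  ->  20 a_5 = -8 a_4 + 4 a_3 = 100/3  ->  a_5 = 5/3
  x^4: 30 a_6 + 10 a_5 - 6 a_4 = 0  ->  30 a_6 = -10 a_5 + 6 a_4 = -95/3  ->  a_6 = -19/18
Truncated series: y(x) = 2 + 3 x - 5 x^2 + (10/3) x^3 - (5/2) x^4 + (5/3) x^5 - (19/18) x^6 + O(x^7).

a_0 = 2; a_1 = 3; a_2 = -5; a_3 = 10/3; a_4 = -5/2; a_5 = 5/3; a_6 = -19/18


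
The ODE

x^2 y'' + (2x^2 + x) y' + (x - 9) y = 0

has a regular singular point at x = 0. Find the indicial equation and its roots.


Divide by x^2 to reach normal form y'' + P_1(x) y' + P_2(x) y = 0 with P_1(x) = 2 + 1/x and P_2(x) = 1/x - 9/x^2.
x = 0 is a singular point because the y'-coefficient 2 + 1/x has a pole at x = 0 and the y-coefficient 1/x - 9/x^2 has a pole at x = 0.
It is a regular singular point because x P_1(x) = p(x) = 2x + 1 and x^2 P_2(x) = q(x) = x - 9 are polynomials, hence analytic at x = 0.
p(0) = 1,  q(0) = -9.
Indicial equation: r(r-1) + p(0) r + q(0) = 0, i.e. r^2 + (p(0) - 1) r + q(0) = 0, i.e. r^2 - 9 = 0.
Discriminant: (0)^2 - 4(-9) = 36, so r = (0 ± 6)/2.
Solving: r_1 = 3, r_2 = -3.

indicial: r^2 - 9 = 0; roots r_1 = 3, r_2 = -3


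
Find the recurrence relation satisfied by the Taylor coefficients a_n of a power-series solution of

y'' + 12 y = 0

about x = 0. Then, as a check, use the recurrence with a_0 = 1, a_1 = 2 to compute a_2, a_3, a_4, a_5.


Substitute y = sum_n a_n x^n into y'' + (const) y = 0.
y''(x) = sum_{n>=0} (n+2)(n+1) a_{n+2} x^n.
The ODE becomes sum_n [(n+2)(n+1) a_{n+2} + 12 a_n] x^n = 0.
Setting each coefficient to zero gives the recurrence:
  (n+2)(n+1) a_{n+2} + 12 a_n = 0,
  a_{n+2} = -12 / ((n+1)(n+2)) a_n.

Check with a_0 = 1, a_1 = 2 (apply the recurrence for n = 0, 1, 2, 3): a_0 = 1, a_1 = 2, a_2 = -6, a_3 = -4, a_4 = 6, a_5 = 12/5.

a_{n+2} = -12/((n+1)(n+2)) * a_n; check: a_0 = 1, a_1 = 2, a_2 = -6, a_3 = -4, a_4 = 6, a_5 = 12/5


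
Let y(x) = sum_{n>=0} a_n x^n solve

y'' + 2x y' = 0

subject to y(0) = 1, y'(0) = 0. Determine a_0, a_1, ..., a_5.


Ansatz: y(x) = sum_{n>=0} a_n x^n, so y'(x) = sum_{n>=1} n a_n x^(n-1) and y''(x) = sum_{n>=2} n(n-1) a_n x^(n-2).
Substitute into P(x) y'' + Q(x) y' + R(x) y = 0 with P(x) = 1, Q(x) = 2x, R(x) = 0, and match powers of x.
Initial conditions: a_0 = 1, a_1 = 0.
Setting the coefficient of each power of x to zero and solving order by order (substituting the coefficients already found):
  x^0: 2 a_2 = 0  ->  a_2 = 0
  x^1: 6 a_3 + 2 a_1 = 0  ->  6 a_3 = -2 a_1 = 0  ->  a_3 = 0
  x^2: 12 a_4 + 4 a_2 = 0  ->  12 a_4 = -4 a_2 = 0  ->  a_4 = 0
  x^3: 20 a_5 + 6 a_3 = 0  ->  20 a_5 = -6 a_3 = 0  ->  a_5 = 0
Truncated series: y(x) = 1 + O(x^6).

a_0 = 1; a_1 = 0; a_2 = 0; a_3 = 0; a_4 = 0; a_5 = 0


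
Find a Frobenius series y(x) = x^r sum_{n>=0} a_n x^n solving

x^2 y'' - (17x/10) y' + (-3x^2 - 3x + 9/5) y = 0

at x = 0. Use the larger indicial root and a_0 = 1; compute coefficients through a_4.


Write in Frobenius form y'' + (p(x)/x) y' + (q(x)/x^2) y = 0:
  p(x) = -17/10,  q(x) = -3x^2 - 3x + 9/5.
Indicial equation: r(r-1) + (-17/10) r + (9/5) = 0 -> roots r_1 = 3/2, r_2 = 6/5.
Take r = r_1 = 3/2. Let y(x) = x^r sum_{n>=0} a_n x^n with a_0 = 1.
Substitute y = x^r sum a_n x^n and match x^{r+n}. The recurrence is
  D(n) a_n - 3 a_{n-1} - 3 a_{n-2} = 0,  where D(n) = (r+n)(r+n-1) + (-17/10)(r+n) + (9/5).
  a_n = [3 a_{n-1} + 3 a_{n-2}] / D(n).
Since the indicial polynomial factors as (r - r_1)(r - r_2), D(n) = (r_1 + n - r_1)(r_1 + n - r_2) = n(n + 3/10).
Evaluating step by step (a_0 = 1):
  n = 1: D(1) = 1(1 + 3/10) = 13/10; numerator = 3(1) = 3; a_1 = (3)/(13/10) = 30/13
  n = 2: D(2) = 2(2 + 3/10) = 23/5; numerator = 3(30/13) + 3(1) = 129/13; a_2 = (129/13)/(23/5) = 645/299
  n = 3: D(3) = 3(3 + 3/10) = 99/10; numerator = 3(645/299) + 3(30/13) = 4005/299; a_3 = (4005/299)/(99/10) = 4450/3289
  n = 4: D(4) = 4(4 + 3/10) = 86/5; numerator = 3(4450/3289) + 3(645/299) = 34635/3289; a_4 = (34635/3289)/(86/5) = 173175/282854

r = 3/2; a_0 = 1; a_1 = 30/13; a_2 = 645/299; a_3 = 4450/3289; a_4 = 173175/282854


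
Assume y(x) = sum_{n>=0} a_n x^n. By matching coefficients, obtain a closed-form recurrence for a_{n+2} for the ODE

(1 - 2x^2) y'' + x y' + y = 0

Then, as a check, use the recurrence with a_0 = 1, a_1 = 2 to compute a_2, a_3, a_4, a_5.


Substitute y = sum_n a_n x^n.
(1 - 2 x^2) y'' contributes (n+2)(n+1) a_{n+2} - 2 n(n-1) a_n at x^n.
x y'(x) contributes n a_n at x^n.
y(x) contributes 1 a_n at x^n.
Matching x^n: (n+2)(n+1) a_{n+2} + (-2 n(n-1) + n + 1) a_n = 0.
Thus a_{n+2} = (2 n(n-1) - n - 1) / ((n+1)(n+2)) * a_n.

Check with a_0 = 1, a_1 = 2 (apply the recurrence for n = 0, 1, 2, 3): a_0 = 1, a_1 = 2, a_2 = -1/2, a_3 = -2/3, a_4 = -1/24, a_5 = -4/15.

a_(n+2) = (2 n(n-1) - n - 1) / ((n+1)(n+2)) * a_n; check: a_0 = 1, a_1 = 2, a_2 = -1/2, a_3 = -2/3, a_4 = -1/24, a_5 = -4/15


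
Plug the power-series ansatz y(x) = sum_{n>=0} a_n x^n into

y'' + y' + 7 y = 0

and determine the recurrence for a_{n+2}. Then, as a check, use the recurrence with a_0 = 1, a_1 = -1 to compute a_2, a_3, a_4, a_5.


Substitute y = sum_n a_n x^n.
y''(x) has coefficient (n+2)(n+1) a_{n+2} at x^n;
y'(x) has coefficient (n+1) a_{n+1} at x^n;
7 y(x) has coefficient 7 a_n at x^n.
Matching x^n: (n+2)(n+1) a_{n+2} + (n+1) a_{n+1} + 7 a_n = 0.
Thus a_{n+2} = [-(n+1) a_{n+1} - 7 a_n] / ((n+1)(n+2)).

Check with a_0 = 1, a_1 = -1 (apply the recurrence for n = 0, 1, 2, 3): a_0 = 1, a_1 = -1, a_2 = -3, a_3 = 13/6, a_4 = 29/24, a_5 = -1.

a_(n+2) = [-(n+1) a_(n+1) - 7 a_n] / ((n+1)(n+2)); check: a_0 = 1, a_1 = -1, a_2 = -3, a_3 = 13/6, a_4 = 29/24, a_5 = -1


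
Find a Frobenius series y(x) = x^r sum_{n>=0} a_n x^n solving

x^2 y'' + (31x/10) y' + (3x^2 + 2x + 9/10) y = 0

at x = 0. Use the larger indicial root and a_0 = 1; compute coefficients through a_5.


Write in Frobenius form y'' + (p(x)/x) y' + (q(x)/x^2) y = 0:
  p(x) = 31/10,  q(x) = 3x^2 + 2x + 9/10.
Indicial equation: r(r-1) + (31/10) r + (9/10) = 0 -> roots r_1 = -3/5, r_2 = -3/2.
Take r = r_1 = -3/5. Let y(x) = x^r sum_{n>=0} a_n x^n with a_0 = 1.
Substitute y = x^r sum a_n x^n and match x^{r+n}. The recurrence is
  D(n) a_n + 2 a_{n-1} + 3 a_{n-2} = 0,  where D(n) = (r+n)(r+n-1) + (31/10)(r+n) + (9/10).
  a_n = [-2 a_{n-1} - 3 a_{n-2}] / D(n).
Since the indicial polynomial factors as (r - r_1)(r - r_2), D(n) = (r_1 + n - r_1)(r_1 + n - r_2) = n(n + 9/10).
Evaluating step by step (a_0 = 1):
  n = 1: D(1) = 1(1 + 9/10) = 19/10; numerator = -2(1) = -2; a_1 = (-2)/(19/10) = -20/19
  n = 2: D(2) = 2(2 + 9/10) = 29/5; numerator = -2(-20/19) - 3(1) = -17/19; a_2 = (-17/19)/(29/5) = -85/551
  n = 3: D(3) = 3(3 + 9/10) = 117/10; numerator = -2(-85/551) - 3(-20/19) = 1910/551; a_3 = (1910/551)/(117/10) = 19100/64467
  n = 4: D(4) = 4(4 + 9/10) = 98/5; numerator = -2(19100/64467) - 3(-85/551) = -8365/64467; a_4 = (-8365/64467)/(98/5) = -5975/902538
  n = 5: D(5) = 5(5 + 9/10) = 59/2; numerator = -2(-5975/902538) - 3(19100/64467) = -13625/15561; a_5 = (-13625/15561)/(59/2) = -27250/918099

r = -3/5; a_0 = 1; a_1 = -20/19; a_2 = -85/551; a_3 = 19100/64467; a_4 = -5975/902538; a_5 = -27250/918099


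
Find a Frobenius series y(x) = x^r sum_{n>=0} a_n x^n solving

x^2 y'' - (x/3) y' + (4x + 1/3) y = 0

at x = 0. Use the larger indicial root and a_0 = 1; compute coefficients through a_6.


Write in Frobenius form y'' + (p(x)/x) y' + (q(x)/x^2) y = 0:
  p(x) = -1/3,  q(x) = 4x + 1/3.
Indicial equation: r(r-1) + (-1/3) r + (1/3) = 0 -> roots r_1 = 1, r_2 = 1/3.
Take r = r_1 = 1. Let y(x) = x^r sum_{n>=0} a_n x^n with a_0 = 1.
Substitute y = x^r sum a_n x^n and match x^{r+n}. The recurrence is
  D(n) a_n + 4 a_{n-1} = 0,  where D(n) = (r+n)(r+n-1) + (-1/3)(r+n) + (1/3).
  a_n = -4 / D(n) * a_{n-1}.
Since the indicial polynomial factors as (r - r_1)(r - r_2), D(n) = (r_1 + n - r_1)(r_1 + n - r_2) = n(n + 2/3).
Evaluating step by step (a_0 = 1):
  n = 1: D(1) = 1(1 + 2/3) = 5/3; numerator = -4(1) = -4; a_1 = (-4)/(5/3) = -12/5
  n = 2: D(2) = 2(2 + 2/3) = 16/3; numerator = -4(-12/5) = 48/5; a_2 = (48/5)/(16/3) = 9/5
  n = 3: D(3) = 3(3 + 2/3) = 11; numerator = -4(9/5) = -36/5; a_3 = (-36/5)/(11) = -36/55
  n = 4: D(4) = 4(4 + 2/3) = 56/3; numerator = -4(-36/55) = 144/55; a_4 = (144/55)/(56/3) = 54/385
  n = 5: D(5) = 5(5 + 2/3) = 85/3; numerator = -4(54/385) = -216/385; a_5 = (-216/385)/(85/3) = -648/32725
  n = 6: D(6) = 6(6 + 2/3) = 40; numerator = -4(-648/32725) = 2592/32725; a_6 = (2592/32725)/(40) = 324/163625

r = 1; a_0 = 1; a_1 = -12/5; a_2 = 9/5; a_3 = -36/55; a_4 = 54/385; a_5 = -648/32725; a_6 = 324/163625


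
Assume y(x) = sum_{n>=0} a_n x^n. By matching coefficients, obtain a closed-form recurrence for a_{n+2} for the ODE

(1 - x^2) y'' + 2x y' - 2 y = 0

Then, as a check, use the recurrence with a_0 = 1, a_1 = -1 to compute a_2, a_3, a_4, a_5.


Substitute y = sum_n a_n x^n.
(1 - 1 x^2) y'' contributes (n+2)(n+1) a_{n+2} - n(n-1) a_n at x^n.
2 x y'(x) contributes 2 n a_n at x^n.
-2 y(x) contributes -2 a_n at x^n.
Matching x^n: (n+2)(n+1) a_{n+2} + (-n(n-1) + 2 n - 2) a_n = 0.
Thus a_{n+2} = (n(n-1) - 2 n + 2) / ((n+1)(n+2)) * a_n.

Check with a_0 = 1, a_1 = -1 (apply the recurrence for n = 0, 1, 2, 3): a_0 = 1, a_1 = -1, a_2 = 1, a_3 = 0, a_4 = 0, a_5 = 0.

a_(n+2) = (n(n-1) - 2 n + 2) / ((n+1)(n+2)) * a_n; check: a_0 = 1, a_1 = -1, a_2 = 1, a_3 = 0, a_4 = 0, a_5 = 0


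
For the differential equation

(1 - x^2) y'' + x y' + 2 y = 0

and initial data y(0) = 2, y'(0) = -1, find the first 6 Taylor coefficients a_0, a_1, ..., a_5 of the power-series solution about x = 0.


Ansatz: y(x) = sum_{n>=0} a_n x^n, so y'(x) = sum_{n>=1} n a_n x^(n-1) and y''(x) = sum_{n>=2} n(n-1) a_n x^(n-2).
Substitute into P(x) y'' + Q(x) y' + R(x) y = 0 with P(x) = 1 - x^2, Q(x) = x, R(x) = 2, and match powers of x.
Initial conditions: a_0 = 2, a_1 = -1.
Setting the coefficient of each power of x to zero and solving order by order (substituting the coefficients already found):
  x^0: 2 a_2 + 2 a_0 = 0  ->  2 a_2 = -2 a_0 = -4  ->  a_2 = -2
  x^1: 6 a_3 + 3 a_1 = 0  ->  6 a_3 = -3 a_1 = 3  ->  a_3 = 1/2
  x^2: 12 a_4 + 2 a_2 = 0  ->  12 a_4 = -2 a_2 = 4  ->  a_4 = 1/3
  x^3: 20 a_5 - a_3 = 0  ->  20 a_5 = a_3 = 1/2  ->  a_5 = 1/40
Truncated series: y(x) = 2 - x - 2 x^2 + (1/2) x^3 + (1/3) x^4 + (1/40) x^5 + O(x^6).

a_0 = 2; a_1 = -1; a_2 = -2; a_3 = 1/2; a_4 = 1/3; a_5 = 1/40


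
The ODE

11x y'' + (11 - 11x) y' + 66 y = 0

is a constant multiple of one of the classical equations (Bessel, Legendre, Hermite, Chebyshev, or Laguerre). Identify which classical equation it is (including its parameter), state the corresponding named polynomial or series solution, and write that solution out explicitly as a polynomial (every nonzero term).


All three coefficients share the factor 11; dividing through by 11 gives  x y'' + (1 - x) y' + 6 y = 0.
This matches the Laguerre equation x y'' + (1 - x) y' + n y = 0 with n = 6; the polynomial solution is L_6(x).
With y = sum_k a_k x^k, matching x^k gives (k+1)k a_{k+1} + (k+1) a_{k+1} - k a_k + n a_k = 0, i.e. (k+1)^2 a_{k+1} = (k - n) a_k = (k - 6) a_k. The right side vanishes at k = 6, so the series terminates at degree 6.
Standard normalization L_n(0) = 1 gives a_0 = 1. Work upward with a_{k+1} = (k - 6) a_k / (k+1)^2:
  a_1 = (0 - 6)(1) / 1^2 = -6/1 = -6
  a_2 = (1 - 6)(-6) / 2^2 = 30/4 = 15/2
  a_3 = (2 - 6)(15/2) / 3^2 = -30/9 = -10/3
  a_4 = (3 - 6)(-10/3) / 4^2 = 10/16 = 5/8
  a_5 = (4 - 6)(5/8) / 5^2 = (-5/4)/25 = -1/20
  a_6 = (5 - 6)(-1/20) / 6^2 = (1/20)/36 = 1/720
Hence L_6(x) = x^6/720 - x^5/20 + 5 x^4/8 - 10 x^3/3 + 15 x^2/2 - 6 x + 1.

L_6(x); series = x^6/720 - x^5/20 + 5 x^4/8 - 10 x^3/3 + 15 x^2/2 - 6 x + 1


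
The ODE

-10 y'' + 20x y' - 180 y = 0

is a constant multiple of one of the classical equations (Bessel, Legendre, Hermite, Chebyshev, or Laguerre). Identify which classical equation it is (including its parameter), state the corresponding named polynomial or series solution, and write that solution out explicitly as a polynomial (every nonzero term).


All three coefficients share the factor -10; dividing through by -10 gives  y'' - 2x y' + 18 y = 0.
This matches the Hermite equation y'' - 2x y' + 2n y = 0 with 2n = 18, so n = 9; the polynomial solution is H_9(x).
With y = sum_k a_k x^k, matching x^k gives (k+2)(k+1) a_{k+2} = 2(k - n) a_k = 2(k - 9) a_k. The right side vanishes at k = 9, so the series with the parity of 9 terminates at degree 9.
Standard normalization: leading coefficient of H_n is 2^n, so a_9 = 2^9 = 512. Work downward with a_k = (k+1)(k+2) a_{k+2} / (2(k - n)):
  a_7 = (8)(9)(512) / (2(7 - 9)) = 36864/(-4) = -9216
  a_5 = (6)(7)(-9216) / (2(5 - 9)) = -387072/(-8) = 48384
  a_3 = (4)(5)(48384) / (2(3 - 9)) = 967680/(-12) = -80640
  a_1 = (2)(3)(-80640) / (2(1 - 9)) = -483840/(-16) = 30240
Hence H_9(x) = 512 x^9 - 9216 x^7 + 48384 x^5 - 80640 x^3 + 30240 x.

H_9(x); series = 512 x^9 - 9216 x^7 + 48384 x^5 - 80640 x^3 + 30240 x


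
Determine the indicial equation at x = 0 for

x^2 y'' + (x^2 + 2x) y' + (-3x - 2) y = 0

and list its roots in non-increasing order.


Divide by x^2 to reach normal form y'' + P_1(x) y' + P_2(x) y = 0 with P_1(x) = 1 + 2/x and P_2(x) = -3/x - 2/x^2.
x = 0 is a singular point because the y'-coefficient 1 + 2/x has a pole at x = 0 and the y-coefficient -3/x - 2/x^2 has a pole at x = 0.
It is a regular singular point because x P_1(x) = p(x) = x + 2 and x^2 P_2(x) = q(x) = -3x - 2 are polynomials, hence analytic at x = 0.
p(0) = 2,  q(0) = -2.
Indicial equation: r(r-1) + p(0) r + q(0) = 0, i.e. r^2 + (p(0) - 1) r + q(0) = 0, i.e. r^2 + 1 r - 2 = 0.
Discriminant: (1)^2 - 4(-2) = 9, so r = (-1 ± 3)/2.
Solving: r_1 = 1, r_2 = -2.

indicial: r^2 + 1 r - 2 = 0; roots r_1 = 1, r_2 = -2


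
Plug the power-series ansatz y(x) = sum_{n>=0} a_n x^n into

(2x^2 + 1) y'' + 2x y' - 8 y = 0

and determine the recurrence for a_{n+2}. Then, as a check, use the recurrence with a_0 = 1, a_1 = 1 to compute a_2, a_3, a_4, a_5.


Substitute y = sum_n a_n x^n.
(1 + 2 x^2) y'' contributes (n+2)(n+1) a_{n+2} + 2 n(n-1) a_n at x^n.
2 x y'(x) contributes 2 n a_n at x^n.
-8 y(x) contributes -8 a_n at x^n.
Matching x^n: (n+2)(n+1) a_{n+2} + (2 n(n-1) + 2 n - 8) a_n = 0.
Thus a_{n+2} = (-2 n(n-1) - 2 n + 8) / ((n+1)(n+2)) * a_n.

Check with a_0 = 1, a_1 = 1 (apply the recurrence for n = 0, 1, 2, 3): a_0 = 1, a_1 = 1, a_2 = 4, a_3 = 1, a_4 = 0, a_5 = -1/2.

a_(n+2) = (-2 n(n-1) - 2 n + 8) / ((n+1)(n+2)) * a_n; check: a_0 = 1, a_1 = 1, a_2 = 4, a_3 = 1, a_4 = 0, a_5 = -1/2


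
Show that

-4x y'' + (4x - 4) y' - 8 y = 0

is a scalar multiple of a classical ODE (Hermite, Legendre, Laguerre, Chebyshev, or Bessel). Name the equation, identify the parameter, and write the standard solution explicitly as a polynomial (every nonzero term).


All three coefficients share the factor -4; dividing through by -4 gives  x y'' + (1 - x) y' + 2 y = 0.
This matches the Laguerre equation x y'' + (1 - x) y' + n y = 0 with n = 2; the polynomial solution is L_2(x).
With y = sum_k a_k x^k, matching x^k gives (k+1)k a_{k+1} + (k+1) a_{k+1} - k a_k + n a_k = 0, i.e. (k+1)^2 a_{k+1} = (k - n) a_k = (k - 2) a_k. The right side vanishes at k = 2, so the series terminates at degree 2.
Standard normalization L_n(0) = 1 gives a_0 = 1. Work upward with a_{k+1} = (k - 2) a_k / (k+1)^2:
  a_1 = (0 - 2)(1) / 1^2 = -2/1 = -2
  a_2 = (1 - 2)(-2) / 2^2 = 2/4 = 1/2
Hence L_2(x) = x^2/2 - 2 x + 1.

L_2(x); series = x^2/2 - 2 x + 1


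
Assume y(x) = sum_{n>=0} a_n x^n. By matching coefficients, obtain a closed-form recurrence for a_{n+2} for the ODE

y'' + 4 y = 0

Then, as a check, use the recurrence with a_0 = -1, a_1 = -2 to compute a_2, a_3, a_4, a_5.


Substitute y = sum_n a_n x^n into y'' + (const) y = 0.
y''(x) = sum_{n>=0} (n+2)(n+1) a_{n+2} x^n.
The ODE becomes sum_n [(n+2)(n+1) a_{n+2} + 4 a_n] x^n = 0.
Setting each coefficient to zero gives the recurrence:
  (n+2)(n+1) a_{n+2} + 4 a_n = 0,
  a_{n+2} = -4 / ((n+1)(n+2)) a_n.

Check with a_0 = -1, a_1 = -2 (apply the recurrence for n = 0, 1, 2, 3): a_0 = -1, a_1 = -2, a_2 = 2, a_3 = 4/3, a_4 = -2/3, a_5 = -4/15.

a_{n+2} = -4/((n+1)(n+2)) * a_n; check: a_0 = -1, a_1 = -2, a_2 = 2, a_3 = 4/3, a_4 = -2/3, a_5 = -4/15


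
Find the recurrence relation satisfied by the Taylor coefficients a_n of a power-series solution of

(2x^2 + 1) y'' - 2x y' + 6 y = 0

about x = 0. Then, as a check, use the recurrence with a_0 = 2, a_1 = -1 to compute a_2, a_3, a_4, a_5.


Substitute y = sum_n a_n x^n.
(1 + 2 x^2) y'' contributes (n+2)(n+1) a_{n+2} + 2 n(n-1) a_n at x^n.
-2 x y'(x) contributes -2 n a_n at x^n.
6 y(x) contributes 6 a_n at x^n.
Matching x^n: (n+2)(n+1) a_{n+2} + (2 n(n-1) - 2 n + 6) a_n = 0.
Thus a_{n+2} = (-2 n(n-1) + 2 n - 6) / ((n+1)(n+2)) * a_n.

Check with a_0 = 2, a_1 = -1 (apply the recurrence for n = 0, 1, 2, 3): a_0 = 2, a_1 = -1, a_2 = -6, a_3 = 2/3, a_4 = 3, a_5 = -2/5.

a_(n+2) = (-2 n(n-1) + 2 n - 6) / ((n+1)(n+2)) * a_n; check: a_0 = 2, a_1 = -1, a_2 = -6, a_3 = 2/3, a_4 = 3, a_5 = -2/5


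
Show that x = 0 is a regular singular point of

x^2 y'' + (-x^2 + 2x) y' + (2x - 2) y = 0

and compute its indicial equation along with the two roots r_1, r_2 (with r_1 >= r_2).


Divide by x^2 to reach normal form y'' + P_1(x) y' + P_2(x) y = 0 with P_1(x) = -1 + 2/x and P_2(x) = 2/x - 2/x^2.
x = 0 is a singular point because the y'-coefficient -1 + 2/x has a pole at x = 0 and the y-coefficient 2/x - 2/x^2 has a pole at x = 0.
It is a regular singular point because x P_1(x) = p(x) = 2 - x and x^2 P_2(x) = q(x) = 2x - 2 are polynomials, hence analytic at x = 0.
p(0) = 2,  q(0) = -2.
Indicial equation: r(r-1) + p(0) r + q(0) = 0, i.e. r^2 + (p(0) - 1) r + q(0) = 0, i.e. r^2 + 1 r - 2 = 0.
Discriminant: (1)^2 - 4(-2) = 9, so r = (-1 ± 3)/2.
Solving: r_1 = 1, r_2 = -2.

indicial: r^2 + 1 r - 2 = 0; roots r_1 = 1, r_2 = -2


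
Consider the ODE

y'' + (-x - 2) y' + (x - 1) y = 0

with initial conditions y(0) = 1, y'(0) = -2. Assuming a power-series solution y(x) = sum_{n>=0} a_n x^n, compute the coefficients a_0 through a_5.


Ansatz: y(x) = sum_{n>=0} a_n x^n, so y'(x) = sum_{n>=1} n a_n x^(n-1) and y''(x) = sum_{n>=2} n(n-1) a_n x^(n-2).
Substitute into P(x) y'' + Q(x) y' + R(x) y = 0 with P(x) = 1, Q(x) = -x - 2, R(x) = x - 1, and match powers of x.
Initial conditions: a_0 = 1, a_1 = -2.
Setting the coefficient of each power of x to zero and solving order by order (substituting the coefficients already found):
  x^0: 2 a_2 - 2 a_1 - a_0 = 0  ->  2 a_2 = 2 a_1 + a_0 = -3  ->  a_2 = -3/2
  x^1: 6 a_3 - 4 a_2 - 2 a_1 + a_0 = 0  ->  6 a_3 = 4 a_2 + 2 a_1 - a_0 = -11  ->  a_3 = -11/6
  x^2: 12 a_4 - 6 a_3 - 3 a_2 + a_1 = 0  ->  12 a_4 = 6 a_3 + 3 a_2 - a_1 = -27/2  ->  a_4 = -9/8
  x^3: 20 a_5 - 8 a_4 - 4 a_3 + a_2 = 0  ->  20 a_5 = 8 a_4 + 4 a_3 - a_2 = -89/6  ->  a_5 = -89/120
Truncated series: y(x) = 1 - 2 x - (3/2) x^2 - (11/6) x^3 - (9/8) x^4 - (89/120) x^5 + O(x^6).

a_0 = 1; a_1 = -2; a_2 = -3/2; a_3 = -11/6; a_4 = -9/8; a_5 = -89/120


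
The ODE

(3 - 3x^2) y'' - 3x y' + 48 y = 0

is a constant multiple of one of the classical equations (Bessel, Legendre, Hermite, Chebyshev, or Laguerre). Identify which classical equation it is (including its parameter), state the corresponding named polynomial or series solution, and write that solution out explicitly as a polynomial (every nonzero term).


All three coefficients share the factor 3; dividing through by 3 gives  (1 - x^2) y'' - x y' + 16 y = 0.
This matches the Chebyshev equation (1 - x^2) y'' - x y' + n^2 y = 0 (note the -x y' term, not -2x y') with n^2 = 16, so n = 4; the polynomial solution is T_4(x).
With y = sum_k a_k x^k, matching x^k gives (k+2)(k+1) a_{k+2} = (k^2 - n^2) a_k = (k - 4)(k + 4) a_k. The right side vanishes at k = 4, so the series with the parity of 4 terminates at degree 4.
Standard normalization: leading coefficient of T_n is 2^(n-1), so a_4 = 2^3 = 8. Work downward with a_k = (k+1)(k+2) a_{k+2} / ((k - 4)(k + 4)):
  a_2 = (3)(4)(8) / ((2 - 4)(2 + 4)) = 96/(-12) = -8
  a_0 = (1)(2)(-8) / ((0 - 4)(0 + 4)) = -16/(-16) = 1
Hence T_4(x) = 8 x^4 - 8 x^2 + 1.

T_4(x); series = 8 x^4 - 8 x^2 + 1


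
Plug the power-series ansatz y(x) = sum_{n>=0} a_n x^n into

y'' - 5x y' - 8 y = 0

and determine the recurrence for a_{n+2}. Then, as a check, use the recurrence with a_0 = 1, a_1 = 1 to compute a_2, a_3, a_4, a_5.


Substitute y = sum_n a_n x^n.
y''(x) has coefficient (n+2)(n+1) a_{n+2} at x^n;
-5 x y'(x) has coefficient -5 n a_n at x^n (shift);
-8 y(x) has coefficient -8 a_n at x^n.
Matching x^n: (n+2)(n+1) a_{n+2} + (-5n - 8) a_n = 0.
Thus a_{n+2} = (5n + 8) / ((n+1)(n+2)) * a_n.

Check with a_0 = 1, a_1 = 1 (apply the recurrence for n = 0, 1, 2, 3): a_0 = 1, a_1 = 1, a_2 = 4, a_3 = 13/6, a_4 = 6, a_5 = 299/120.

a_(n+2) = (5n + 8) / ((n+1)(n+2)) * a_n; check: a_0 = 1, a_1 = 1, a_2 = 4, a_3 = 13/6, a_4 = 6, a_5 = 299/120


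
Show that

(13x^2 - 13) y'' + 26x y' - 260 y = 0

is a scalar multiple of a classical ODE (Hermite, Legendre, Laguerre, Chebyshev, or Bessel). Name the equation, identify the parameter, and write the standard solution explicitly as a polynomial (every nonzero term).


All three coefficients share the factor -13; dividing through by -13 gives  (1 - x^2) y'' - 2x y' + 20 y = 0.
This matches the Legendre equation (1 - x^2) y'' - 2x y' + n(n+1) y = 0 (note the -2x y' term) with n(n+1) = 20, so n = 4; the polynomial solution is P_4(x).
With y = sum_k a_k x^k, matching x^k gives (k+2)(k+1) a_{k+2} = [k(k+1) - n(n+1)] a_k = (k - 4)(k + 5) a_k. The right side vanishes at k = 4, so the series with the parity of 4 terminates at degree 4.
Standard normalization (P_n(1) = 1): leading coefficient (2n)!/(2^n (n!)^2) = 40320/(16*576) = 35/8, so a_4 = 35/8. Work downward with a_k = (k+1)(k+2) a_{k+2} / ((k - 4)(k + 5)):
  a_2 = (3)(4)(35/8) / ((2 - 4)(2 + 5)) = (105/2)/(-14) = -15/4
  a_0 = (1)(2)(-15/4) / ((0 - 4)(0 + 5)) = (-15/2)/(-20) = 3/8
Hence P_4(x) = 35 x^4/8 - 15 x^2/4 + 3/8.

P_4(x); series = 35 x^4/8 - 15 x^2/4 + 3/8


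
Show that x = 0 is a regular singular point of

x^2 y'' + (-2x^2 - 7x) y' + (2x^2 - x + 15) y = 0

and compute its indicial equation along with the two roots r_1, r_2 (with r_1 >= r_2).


Divide by x^2 to reach normal form y'' + P_1(x) y' + P_2(x) y = 0 with P_1(x) = -2 - 7/x and P_2(x) = 2 - 1/x + 15/x^2.
x = 0 is a singular point because the y'-coefficient -2 - 7/x has a pole at x = 0 and the y-coefficient 2 - 1/x + 15/x^2 has a pole at x = 0.
It is a regular singular point because x P_1(x) = p(x) = -2x - 7 and x^2 P_2(x) = q(x) = 2x^2 - x + 15 are polynomials, hence analytic at x = 0.
p(0) = -7,  q(0) = 15.
Indicial equation: r(r-1) + p(0) r + q(0) = 0, i.e. r^2 + (p(0) - 1) r + q(0) = 0, i.e. r^2 - 8 r + 15 = 0.
Discriminant: (-8)^2 - 4(15) = 4, so r = (8 ± 2)/2.
Solving: r_1 = 5, r_2 = 3.

indicial: r^2 - 8 r + 15 = 0; roots r_1 = 5, r_2 = 3


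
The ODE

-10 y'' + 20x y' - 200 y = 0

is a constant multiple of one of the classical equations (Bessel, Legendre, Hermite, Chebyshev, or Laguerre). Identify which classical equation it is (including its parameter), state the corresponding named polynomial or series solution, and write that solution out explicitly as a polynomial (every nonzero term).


All three coefficients share the factor -10; dividing through by -10 gives  y'' - 2x y' + 20 y = 0.
This matches the Hermite equation y'' - 2x y' + 2n y = 0 with 2n = 20, so n = 10; the polynomial solution is H_10(x).
With y = sum_k a_k x^k, matching x^k gives (k+2)(k+1) a_{k+2} = 2(k - n) a_k = 2(k - 10) a_k. The right side vanishes at k = 10, so the series with the parity of 10 terminates at degree 10.
Standard normalization: leading coefficient of H_n is 2^n, so a_10 = 2^10 = 1024. Work downward with a_k = (k+1)(k+2) a_{k+2} / (2(k - n)):
  a_8 = (9)(10)(1024) / (2(8 - 10)) = 92160/(-4) = -23040
  a_6 = (7)(8)(-23040) / (2(6 - 10)) = -1290240/(-8) = 161280
  a_4 = (5)(6)(161280) / (2(4 - 10)) = 4838400/(-12) = -403200
  a_2 = (3)(4)(-403200) / (2(2 - 10)) = -4838400/(-16) = 302400
  a_0 = (1)(2)(302400) / (2(0 - 10)) = 604800/(-20) = -30240
Hence H_10(x) = 1024 x^10 - 23040 x^8 + 161280 x^6 - 403200 x^4 + 302400 x^2 - 30240.

H_10(x); series = 1024 x^10 - 23040 x^8 + 161280 x^6 - 403200 x^4 + 302400 x^2 - 30240


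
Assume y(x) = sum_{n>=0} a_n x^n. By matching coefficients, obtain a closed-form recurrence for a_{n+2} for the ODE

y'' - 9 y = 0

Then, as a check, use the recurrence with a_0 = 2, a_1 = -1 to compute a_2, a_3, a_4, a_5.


Substitute y = sum_n a_n x^n into y'' + (const) y = 0.
y''(x) = sum_{n>=0} (n+2)(n+1) a_{n+2} x^n.
The ODE becomes sum_n [(n+2)(n+1) a_{n+2} - 9 a_n] x^n = 0.
Setting each coefficient to zero gives the recurrence:
  (n+2)(n+1) a_{n+2} - 9 a_n = 0,
  a_{n+2} = 9 / ((n+1)(n+2)) a_n.

Check with a_0 = 2, a_1 = -1 (apply the recurrence for n = 0, 1, 2, 3): a_0 = 2, a_1 = -1, a_2 = 9, a_3 = -3/2, a_4 = 27/4, a_5 = -27/40.

a_{n+2} = 9/((n+1)(n+2)) * a_n; check: a_0 = 2, a_1 = -1, a_2 = 9, a_3 = -3/2, a_4 = 27/4, a_5 = -27/40


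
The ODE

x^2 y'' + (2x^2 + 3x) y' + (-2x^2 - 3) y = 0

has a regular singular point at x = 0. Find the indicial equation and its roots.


Divide by x^2 to reach normal form y'' + P_1(x) y' + P_2(x) y = 0 with P_1(x) = 2 + 3/x and P_2(x) = -2 - 3/x^2.
x = 0 is a singular point because the y'-coefficient 2 + 3/x has a pole at x = 0 and the y-coefficient -2 - 3/x^2 has a pole at x = 0.
It is a regular singular point because x P_1(x) = p(x) = 2x + 3 and x^2 P_2(x) = q(x) = -2x^2 - 3 are polynomials, hence analytic at x = 0.
p(0) = 3,  q(0) = -3.
Indicial equation: r(r-1) + p(0) r + q(0) = 0, i.e. r^2 + (p(0) - 1) r + q(0) = 0, i.e. r^2 + 2 r - 3 = 0.
Discriminant: (2)^2 - 4(-3) = 16, so r = (-2 ± 4)/2.
Solving: r_1 = 1, r_2 = -3.

indicial: r^2 + 2 r - 3 = 0; roots r_1 = 1, r_2 = -3


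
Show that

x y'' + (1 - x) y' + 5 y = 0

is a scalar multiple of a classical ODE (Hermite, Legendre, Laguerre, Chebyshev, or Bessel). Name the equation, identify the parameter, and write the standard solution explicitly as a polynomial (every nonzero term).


The equation is already in a standard form:  x y'' + (1 - x) y' + 5 y = 0.
This matches the Laguerre equation x y'' + (1 - x) y' + n y = 0 with n = 5; the polynomial solution is L_5(x).
With y = sum_k a_k x^k, matching x^k gives (k+1)k a_{k+1} + (k+1) a_{k+1} - k a_k + n a_k = 0, i.e. (k+1)^2 a_{k+1} = (k - n) a_k = (k - 5) a_k. The right side vanishes at k = 5, so the series terminates at degree 5.
Standard normalization L_n(0) = 1 gives a_0 = 1. Work upward with a_{k+1} = (k - 5) a_k / (k+1)^2:
  a_1 = (0 - 5)(1) / 1^2 = -5/1 = -5
  a_2 = (1 - 5)(-5) / 2^2 = 20/4 = 5
  a_3 = (2 - 5)(5) / 3^2 = -15/9 = -5/3
  a_4 = (3 - 5)(-5/3) / 4^2 = (10/3)/16 = 5/24
  a_5 = (4 - 5)(5/24) / 5^2 = (-5/24)/25 = -1/120
Hence L_5(x) = -x^5/120 + 5 x^4/24 - 5 x^3/3 + 5 x^2 - 5 x + 1.

L_5(x); series = -x^5/120 + 5 x^4/24 - 5 x^3/3 + 5 x^2 - 5 x + 1
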